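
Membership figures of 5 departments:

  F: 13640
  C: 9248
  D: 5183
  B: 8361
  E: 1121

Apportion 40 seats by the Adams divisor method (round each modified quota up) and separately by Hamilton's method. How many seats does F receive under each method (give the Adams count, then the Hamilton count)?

Adams: F 14, C 9, D 6, B 9, E 2.
Hamilton: F 15, C 10, D 5, B 9, E 1.
F gets 14 under Adams and 15 under Hamilton.

14 and 15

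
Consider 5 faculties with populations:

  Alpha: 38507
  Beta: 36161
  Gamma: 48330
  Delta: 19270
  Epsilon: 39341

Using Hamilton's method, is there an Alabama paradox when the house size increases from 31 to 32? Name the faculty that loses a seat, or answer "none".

none

At 31 seats: Alpha 7, Beta 6, Gamma 8, Delta 3, Epsilon 7.
At 32 seats: Alpha 7, Beta 6, Gamma 9, Delta 3, Epsilon 7.
No faculty's allocation decreased.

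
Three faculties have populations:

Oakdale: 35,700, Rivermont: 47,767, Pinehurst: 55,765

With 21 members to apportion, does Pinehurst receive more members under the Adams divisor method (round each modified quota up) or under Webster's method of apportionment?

Webster

Adams: Oakdale 6, Rivermont 7, Pinehurst 8.
Webster: Oakdale 5, Rivermont 7, Pinehurst 9.
Pinehurst gets 8 under Adams and 9 under Webster.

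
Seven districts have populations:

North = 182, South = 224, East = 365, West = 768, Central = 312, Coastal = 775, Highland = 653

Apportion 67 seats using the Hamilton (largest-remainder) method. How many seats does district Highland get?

The standard divisor is 3279/67 ≈ 48.94.
Standard quotas: North 3.719, South 4.577, East 7.458, West 15.693, Central 6.375, Coastal 15.836, Highland 13.343.
Lower quotas: North 3, South 4, East 7, West 15, Central 6, Coastal 15, Highland 13 (sum 63, leaving 4 seats).
Remainders in descending order: Coastal 0.836, North 0.719, West 0.693, South 0.577, East 0.458, Central 0.375, Highland 0.343.
Largest remainders: Coastal, North, West, South receive the extra seats.
Highland receives 13.

13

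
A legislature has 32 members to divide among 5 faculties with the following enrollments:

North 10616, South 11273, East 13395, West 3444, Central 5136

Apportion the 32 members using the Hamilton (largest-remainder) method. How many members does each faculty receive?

Total 43864; standard divisor 43864/32 ≈ 1370.75.
Standard quotas: North 7.7447, South 8.2240, East 9.7720, West 2.5125, Central 3.7469.
Lower quotas: North 7, South 8, East 9, West 2, Central 3 (sum 29, leaving 3 seats).
Remainders in descending order: East 0.7720, Central 0.7469, North 0.7447, West 0.5125, South 0.2240.
Largest remainders: East, Central, North receive the extra seats.

North 8; South 8; East 10; West 2; Central 4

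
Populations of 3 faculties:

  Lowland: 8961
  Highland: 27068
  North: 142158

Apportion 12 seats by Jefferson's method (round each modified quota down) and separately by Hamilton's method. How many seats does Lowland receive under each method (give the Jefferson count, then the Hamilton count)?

0 and 1

Jefferson: Lowland 0, Highland 2, North 10.
Hamilton: Lowland 1, Highland 2, North 9.
Lowland gets 0 under Jefferson and 1 under Hamilton.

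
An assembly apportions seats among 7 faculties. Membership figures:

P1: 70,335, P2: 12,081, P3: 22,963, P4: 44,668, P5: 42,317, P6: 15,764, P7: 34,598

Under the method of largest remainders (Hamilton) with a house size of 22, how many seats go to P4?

The standard divisor is 242726/22 = 11033.
Standard quotas: P1 6.3750, P2 1.0950, P3 2.0813, P4 4.0486, P5 3.8355, P6 1.4288, P7 3.1359.
Lower quotas: P1 6, P2 1, P3 2, P4 4, P5 3, P6 1, P7 3 (sum 20, leaving 2 seats).
Remainders in descending order: P5 0.8355, P6 0.4288, P1 0.3750, P7 0.1359, P2 0.0950, P3 0.0813, P4 0.0486.
The surplus seats go to P5, P6.
P4 receives 4.

4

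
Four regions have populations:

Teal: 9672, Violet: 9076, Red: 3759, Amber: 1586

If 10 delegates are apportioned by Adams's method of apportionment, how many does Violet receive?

3

Standard divisor 24093/10 ≈ 2409.3; standard quotas: Teal 4.014, Violet 3.767, Red 1.560, Amber 0.658.
Rounding up gives 5, 4, 2, 1 = 12 seats, so the divisor must be adjusted.
With modified divisor 3100: modified quotas Teal 3.120, Violet 2.928, Red 1.213, Amber 0.512.
Rounding up: Teal 4, Violet 3, Red 2, Amber 1 (total 10).
Violet receives 3.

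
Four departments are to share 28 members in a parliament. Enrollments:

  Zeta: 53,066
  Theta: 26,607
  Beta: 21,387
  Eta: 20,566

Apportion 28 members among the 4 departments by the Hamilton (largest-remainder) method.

Zeta 12, Theta 6, Beta 5, Eta 5

Total 121626; standard divisor 121626/28 ≈ 4343.786.
Standard quotas: Zeta 12.2165, Theta 6.1253, Beta 4.9236, Eta 4.7346.
Lower quotas: Zeta 12, Theta 6, Beta 4, Eta 4 (sum 26, leaving 2 seats).
Remainders in descending order: Beta 0.9236, Eta 0.7346, Zeta 0.2165, Theta 0.1253.
The surplus seats go to Beta, Eta.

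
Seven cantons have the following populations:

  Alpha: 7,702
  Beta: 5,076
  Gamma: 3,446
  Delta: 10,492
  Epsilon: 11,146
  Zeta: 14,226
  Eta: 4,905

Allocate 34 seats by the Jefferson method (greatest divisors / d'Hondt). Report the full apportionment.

Standard divisor 56993/34 ≈ 1676.265; standard quotas: Alpha 4.595, Beta 3.028, Gamma 2.056, Delta 6.259, Epsilon 6.649, Zeta 8.487, Eta 2.926.
Rounding down gives 4, 3, 2, 6, 6, 8, 2 = 31 seats, so the divisor must be adjusted.
With modified divisor 1560: modified quotas Alpha 4.937, Beta 3.254, Gamma 2.209, Delta 6.726, Epsilon 7.145, Zeta 9.119, Eta 3.144.
Rounding down: Alpha 4, Beta 3, Gamma 2, Delta 6, Epsilon 7, Zeta 9, Eta 3 (total 34).

Alpha: 4; Beta: 3; Gamma: 2; Delta: 6; Epsilon: 7; Zeta: 9; Eta: 3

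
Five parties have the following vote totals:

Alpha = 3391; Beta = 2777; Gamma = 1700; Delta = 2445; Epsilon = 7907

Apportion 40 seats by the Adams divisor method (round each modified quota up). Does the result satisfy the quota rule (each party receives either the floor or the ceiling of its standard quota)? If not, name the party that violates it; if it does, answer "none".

Standard quotas: Alpha 7.445, Beta 6.097, Gamma 3.732, Delta 5.368, Epsilon 17.359.
Adams allocation: Alpha 7, Beta 6, Gamma 4, Delta 6, Epsilon 17.
Every allocation lies between the lower and upper quota.

none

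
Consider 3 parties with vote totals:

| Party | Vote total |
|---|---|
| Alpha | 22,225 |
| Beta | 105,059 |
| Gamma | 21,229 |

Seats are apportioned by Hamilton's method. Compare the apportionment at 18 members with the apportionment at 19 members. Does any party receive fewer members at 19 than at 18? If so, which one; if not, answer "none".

none

At 18 seats: Alpha 3, Beta 13, Gamma 2.
At 19 seats: Alpha 3, Beta 13, Gamma 3.
No party's allocation decreased.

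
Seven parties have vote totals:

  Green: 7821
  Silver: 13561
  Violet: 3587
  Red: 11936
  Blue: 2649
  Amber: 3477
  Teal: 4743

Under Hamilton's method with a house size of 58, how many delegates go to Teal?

Standard divisor: 47774 ÷ 58 ≈ 823.69.
Standard quotas: Green 9.4951, Silver 16.4637, Violet 4.3548, Red 14.4909, Blue 3.2160, Amber 4.2213, Teal 5.7582.
Lower quotas: Green 9, Silver 16, Violet 4, Red 14, Blue 3, Amber 4, Teal 5 (sum 55, leaving 3 seats).
Remainders in descending order: Teal 0.7582, Green 0.4951, Red 0.4909, Silver 0.4637, Violet 0.3548, Amber 0.2213, Blue 0.2160.
The surplus seats go to Teal, Green, Red.
Teal receives 6.

6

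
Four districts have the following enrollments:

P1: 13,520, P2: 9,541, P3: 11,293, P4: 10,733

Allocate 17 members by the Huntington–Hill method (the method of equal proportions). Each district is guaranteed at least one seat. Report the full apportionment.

P1 5, P2 4, P3 4, P4 4

With divisor 2640: modified quotas P1 5.121, P2 3.614, P3 4.278, P4 4.066.
Geometric-mean thresholds: P1 √(5·6)=5.477, P2 √(3·4)=3.464, P3 √(4·5)=4.472, P4 √(4·5)=4.472.
Each quota rounded against its threshold gives P1 5, P2 4, P3 4, P4 4 (total 17).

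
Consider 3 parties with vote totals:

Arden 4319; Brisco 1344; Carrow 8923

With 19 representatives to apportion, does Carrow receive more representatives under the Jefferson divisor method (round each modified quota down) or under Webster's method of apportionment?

Jefferson: Arden 6, Brisco 1, Carrow 12.
Webster: Arden 6, Brisco 2, Carrow 11.
Carrow gets 12 under Jefferson and 11 under Webster.

Jefferson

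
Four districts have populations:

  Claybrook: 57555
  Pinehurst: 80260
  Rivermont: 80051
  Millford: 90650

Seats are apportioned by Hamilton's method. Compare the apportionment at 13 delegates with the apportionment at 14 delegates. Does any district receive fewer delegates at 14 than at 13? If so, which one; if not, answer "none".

At 13 seats: Claybrook 3, Pinehurst 3, Rivermont 3, Millford 4.
At 14 seats: Claybrook 2, Pinehurst 4, Rivermont 4, Millford 4.
Claybrook drops from 3 to 2.

Claybrook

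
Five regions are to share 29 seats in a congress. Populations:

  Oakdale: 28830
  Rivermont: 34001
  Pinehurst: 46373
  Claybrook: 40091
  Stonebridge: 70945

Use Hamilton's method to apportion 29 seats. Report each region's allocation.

The standard divisor is 220240/29 ≈ 7594.483.
Standard quotas: Oakdale 3.7962, Rivermont 4.4771, Pinehurst 6.1061, Claybrook 5.2790, Stonebridge 9.3417.
Lower quotas: Oakdale 3, Rivermont 4, Pinehurst 6, Claybrook 5, Stonebridge 9 (sum 27, leaving 2 seats).
Remainders in descending order: Oakdale 0.7962, Rivermont 0.4771, Stonebridge 0.3417, Claybrook 0.2790, Pinehurst 0.1061.
The surplus seats go to Oakdale, Rivermont.

Oakdale: 4, Rivermont: 5, Pinehurst: 6, Claybrook: 5, Stonebridge: 9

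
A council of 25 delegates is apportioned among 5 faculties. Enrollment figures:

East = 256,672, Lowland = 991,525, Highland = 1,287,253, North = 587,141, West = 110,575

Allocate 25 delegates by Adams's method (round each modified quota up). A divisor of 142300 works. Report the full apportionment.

With modified divisor 142300: modified quotas East 1.804, Lowland 6.968, Highland 9.046, North 4.126, West 0.777.
Rounding up: East 2, Lowland 7, Highland 10, North 5, West 1 (total 25).

East=2, Lowland=7, Highland=10, North=5, West=1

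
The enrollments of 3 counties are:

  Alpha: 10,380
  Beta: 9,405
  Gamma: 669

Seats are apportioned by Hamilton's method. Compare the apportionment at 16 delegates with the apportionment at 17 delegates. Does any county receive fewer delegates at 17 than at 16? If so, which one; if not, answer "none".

Gamma

At 16 seats: Alpha 8, Beta 7, Gamma 1.
At 17 seats: Alpha 9, Beta 8, Gamma 0.
Gamma drops from 1 to 0.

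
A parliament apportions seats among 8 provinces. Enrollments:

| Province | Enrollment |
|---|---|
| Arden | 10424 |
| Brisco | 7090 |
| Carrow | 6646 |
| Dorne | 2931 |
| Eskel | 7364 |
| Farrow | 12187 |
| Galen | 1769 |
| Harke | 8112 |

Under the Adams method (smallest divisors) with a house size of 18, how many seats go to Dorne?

Standard divisor 56523/18 ≈ 3140.167; standard quotas: Arden 3.320, Brisco 2.258, Carrow 2.116, Dorne 0.933, Eskel 2.345, Farrow 3.881, Galen 0.563, Harke 2.583.
Rounding up gives 4, 3, 3, 1, 3, 4, 1, 3 = 22 seats, so the divisor must be adjusted.
With modified divisor 3900: modified quotas Arden 2.673, Brisco 1.818, Carrow 1.704, Dorne 0.752, Eskel 1.888, Farrow 3.125, Galen 0.454, Harke 2.080.
Rounding up: Arden 3, Brisco 2, Carrow 2, Dorne 1, Eskel 2, Farrow 4, Galen 1, Harke 3 (total 18).
Dorne receives 1.

1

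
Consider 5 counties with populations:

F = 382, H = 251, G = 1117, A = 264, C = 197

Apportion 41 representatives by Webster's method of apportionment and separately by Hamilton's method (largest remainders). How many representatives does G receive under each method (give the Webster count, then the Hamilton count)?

Webster: F 7, H 5, G 20, A 5, C 4.
Hamilton: F 7, H 5, G 21, A 5, C 3.
G gets 20 under Webster and 21 under Hamilton.

20 and 21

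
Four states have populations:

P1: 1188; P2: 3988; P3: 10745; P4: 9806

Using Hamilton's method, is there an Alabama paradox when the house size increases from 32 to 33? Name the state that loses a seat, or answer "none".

At 32 seats: P1 2, P2 5, P3 13, P4 12.
At 33 seats: P1 1, P2 5, P3 14, P4 13.
P1 drops from 2 to 1.

P1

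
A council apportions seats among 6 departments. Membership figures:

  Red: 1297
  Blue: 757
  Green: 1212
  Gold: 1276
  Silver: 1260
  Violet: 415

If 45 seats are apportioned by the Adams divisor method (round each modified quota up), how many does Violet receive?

3

Standard divisor 6217/45 ≈ 138.156; standard quotas: Red 9.388, Blue 5.479, Green 8.773, Gold 9.236, Silver 9.120, Violet 3.004.
Rounding up gives 10, 6, 9, 10, 10, 4 = 49 seats, so the divisor must be adjusted.
With modified divisor 150: modified quotas Red 8.647, Blue 5.047, Green 8.080, Gold 8.507, Silver 8.400, Violet 2.767.
Rounding up: Red 9, Blue 6, Green 9, Gold 9, Silver 9, Violet 3 (total 45).
Violet receives 3.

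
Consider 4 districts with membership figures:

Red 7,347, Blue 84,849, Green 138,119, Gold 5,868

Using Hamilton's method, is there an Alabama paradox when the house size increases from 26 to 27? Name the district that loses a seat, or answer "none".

At 26 seats: Red 1, Blue 9, Green 15, Gold 1.
At 27 seats: Red 1, Blue 10, Green 16, Gold 0.
Gold drops from 1 to 0.

Gold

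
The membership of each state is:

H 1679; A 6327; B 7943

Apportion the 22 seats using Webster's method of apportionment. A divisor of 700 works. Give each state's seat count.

With modified divisor 700: modified quotas H 2.399, A 9.039, B 11.347.
Rounding to the nearest integer: H 2, A 9, B 11 (total 22).

H=2, A=9, B=11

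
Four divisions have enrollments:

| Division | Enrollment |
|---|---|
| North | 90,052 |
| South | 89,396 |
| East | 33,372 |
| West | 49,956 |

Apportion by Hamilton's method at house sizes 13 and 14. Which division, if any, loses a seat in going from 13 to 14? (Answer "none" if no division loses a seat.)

West

At 13 seats: North 4, South 4, East 2, West 3.
At 14 seats: North 5, South 5, East 2, West 2.
West drops from 3 to 2.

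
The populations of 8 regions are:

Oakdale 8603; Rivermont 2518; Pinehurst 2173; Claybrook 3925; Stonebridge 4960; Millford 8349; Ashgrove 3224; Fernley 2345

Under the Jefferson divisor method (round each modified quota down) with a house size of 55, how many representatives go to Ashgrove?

5

Standard divisor 36097/55 ≈ 656.309; standard quotas: Oakdale 13.108, Rivermont 3.837, Pinehurst 3.311, Claybrook 5.980, Stonebridge 7.557, Millford 12.721, Ashgrove 4.912, Fernley 3.573.
Rounding down gives 13, 3, 3, 5, 7, 12, 4, 3 = 50 seats, so the divisor must be adjusted.
With modified divisor 617: modified quotas Oakdale 13.943, Rivermont 4.081, Pinehurst 3.522, Claybrook 6.361, Stonebridge 8.039, Millford 13.532, Ashgrove 5.225, Fernley 3.801.
Rounding down: Oakdale 13, Rivermont 4, Pinehurst 3, Claybrook 6, Stonebridge 8, Millford 13, Ashgrove 5, Fernley 3 (total 55).
Ashgrove receives 5.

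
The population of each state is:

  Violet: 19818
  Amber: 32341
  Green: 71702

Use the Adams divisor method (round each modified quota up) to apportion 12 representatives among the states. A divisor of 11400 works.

Violet=2, Amber=3, Green=7

With modified divisor 11400: modified quotas Violet 1.738, Amber 2.837, Green 6.290.
Rounding up: Violet 2, Amber 3, Green 7 (total 12).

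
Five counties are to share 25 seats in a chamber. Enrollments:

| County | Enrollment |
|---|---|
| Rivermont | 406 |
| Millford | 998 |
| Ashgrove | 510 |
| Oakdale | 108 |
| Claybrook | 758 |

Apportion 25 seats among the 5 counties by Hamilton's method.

Rivermont 4, Millford 9, Ashgrove 4, Oakdale 1, Claybrook 7

Standard divisor: 2780 ÷ 25 ≈ 111.2.
Standard quotas: Rivermont 3.651, Millford 8.975, Ashgrove 4.586, Oakdale 0.971, Claybrook 6.817.
Lower quotas: Rivermont 3, Millford 8, Ashgrove 4, Oakdale 0, Claybrook 6 (sum 21, leaving 4 seats).
Remainders in descending order: Millford 0.975, Oakdale 0.971, Claybrook 0.817, Rivermont 0.651, Ashgrove 0.586.
The surplus seats go to Millford, Oakdale, Claybrook, Rivermont.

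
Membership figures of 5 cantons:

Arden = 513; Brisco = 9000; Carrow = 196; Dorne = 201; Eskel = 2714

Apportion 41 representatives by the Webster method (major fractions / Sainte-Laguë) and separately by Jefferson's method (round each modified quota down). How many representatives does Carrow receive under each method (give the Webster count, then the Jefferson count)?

Webster: Arden 2, Brisco 28, Carrow 1, Dorne 1, Eskel 9.
Jefferson: Arden 1, Brisco 31, Carrow 0, Dorne 0, Eskel 9.
Carrow gets 1 under Webster and 0 under Jefferson.

1 and 0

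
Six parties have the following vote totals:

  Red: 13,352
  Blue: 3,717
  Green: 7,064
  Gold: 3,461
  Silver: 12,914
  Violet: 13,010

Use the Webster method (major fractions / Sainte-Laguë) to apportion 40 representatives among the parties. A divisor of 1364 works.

With modified divisor 1364: modified quotas Red 9.789, Blue 2.725, Green 5.179, Gold 2.537, Silver 9.468, Violet 9.538.
Rounding to the nearest integer: Red 10, Blue 3, Green 5, Gold 3, Silver 9, Violet 10 (total 40).

Red 10, Blue 3, Green 5, Gold 3, Silver 9, Violet 10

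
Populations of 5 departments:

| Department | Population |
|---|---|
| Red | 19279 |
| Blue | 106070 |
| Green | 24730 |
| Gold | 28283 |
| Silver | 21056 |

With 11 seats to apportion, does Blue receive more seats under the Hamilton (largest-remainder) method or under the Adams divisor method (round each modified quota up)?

Hamilton: Red 1, Blue 6, Green 1, Gold 2, Silver 1.
Adams: Red 1, Blue 5, Green 2, Gold 2, Silver 1.
Blue gets 6 under Hamilton and 5 under Adams.

Hamilton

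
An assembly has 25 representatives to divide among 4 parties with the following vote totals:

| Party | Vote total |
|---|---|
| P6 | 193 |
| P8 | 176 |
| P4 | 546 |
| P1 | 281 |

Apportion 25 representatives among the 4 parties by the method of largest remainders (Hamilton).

Total 1196; standard divisor 1196/25 ≈ 47.84.
Standard quotas: P6 4.034, P8 3.679, P4 11.413, P1 5.874.
Lower quotas: P6 4, P8 3, P4 11, P1 5 (sum 23, leaving 2 seats).
Remainders in descending order: P1 0.874, P8 0.679, P4 0.413, P6 0.034.
Largest remainders: P1, P8 receive the extra seats.

P6 4, P8 4, P4 11, P1 6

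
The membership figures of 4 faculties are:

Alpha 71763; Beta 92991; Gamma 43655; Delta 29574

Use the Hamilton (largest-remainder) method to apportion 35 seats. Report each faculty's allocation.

Alpha 11, Beta 14, Gamma 6, Delta 4

The standard divisor is 237983/35 ≈ 6799.514.
Standard quotas: Alpha 10.5541, Beta 13.6761, Gamma 6.4203, Delta 4.3494.
Lower quotas: Alpha 10, Beta 13, Gamma 6, Delta 4 (sum 33, leaving 2 seats).
Remainders in descending order: Beta 0.6761, Alpha 0.5541, Gamma 0.4203, Delta 0.3494.
Largest remainders: Beta, Alpha receive the extra seats.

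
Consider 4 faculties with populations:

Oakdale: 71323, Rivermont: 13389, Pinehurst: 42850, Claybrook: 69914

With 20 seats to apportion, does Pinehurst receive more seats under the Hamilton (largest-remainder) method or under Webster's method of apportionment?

Webster

Hamilton: Oakdale 7, Rivermont 2, Pinehurst 4, Claybrook 7.
Webster: Oakdale 7, Rivermont 1, Pinehurst 5, Claybrook 7.
Pinehurst gets 4 under Hamilton and 5 under Webster.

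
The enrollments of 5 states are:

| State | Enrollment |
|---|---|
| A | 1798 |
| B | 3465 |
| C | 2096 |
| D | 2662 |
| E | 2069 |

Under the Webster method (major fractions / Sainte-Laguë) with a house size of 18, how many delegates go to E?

Standard divisor 12090/18 ≈ 671.667; standard quotas: A 2.677, B 5.159, C 3.121, D 3.963, E 3.080.
Rounding to the nearest integer gives A 3, B 5, C 3, D 4, E 3 — total 18, matching the house size, so no adjustment is needed.
E receives 3.

3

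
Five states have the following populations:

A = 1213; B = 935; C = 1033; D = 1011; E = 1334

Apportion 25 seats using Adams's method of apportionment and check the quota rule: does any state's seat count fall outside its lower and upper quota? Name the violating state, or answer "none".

none

Standard quotas: A 5.488, B 4.230, C 4.673, D 4.574, E 6.035.
Adams allocation: A 5, B 4, C 5, D 5, E 6.
Every allocation lies between the lower and upper quota.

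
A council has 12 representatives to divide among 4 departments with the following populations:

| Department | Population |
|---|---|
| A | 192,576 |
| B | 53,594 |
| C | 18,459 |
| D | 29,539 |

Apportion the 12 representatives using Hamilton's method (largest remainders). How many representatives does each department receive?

A: 8; B: 2; C: 1; D: 1

Total 294168; standard divisor 294168/12 = 24514.
Standard quotas: A 7.8558, B 2.1863, C 0.7530, D 1.2050.
Lower quotas: A 7, B 2, C 0, D 1 (sum 10, leaving 2 seats).
Remainders in descending order: A 0.8558, C 0.7530, D 0.2050, B 0.1863.
Largest remainders: A, C receive the extra seats.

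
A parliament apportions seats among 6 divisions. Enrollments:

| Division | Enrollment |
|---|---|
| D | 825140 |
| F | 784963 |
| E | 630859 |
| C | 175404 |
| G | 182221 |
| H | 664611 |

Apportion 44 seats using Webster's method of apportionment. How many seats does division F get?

11

Standard divisor 3263198/44 ≈ 74163.591; standard quotas: D 11.126, F 10.584, E 8.506, C 2.365, G 2.457, H 8.961.
Rounding to the nearest integer gives D 11, F 11, E 9, C 2, G 2, H 9 — total 44, matching the house size, so no adjustment is needed.
F receives 11.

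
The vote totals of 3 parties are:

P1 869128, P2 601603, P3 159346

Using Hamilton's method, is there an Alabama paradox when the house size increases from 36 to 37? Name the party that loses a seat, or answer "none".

P3

At 36 seats: P1 19, P2 13, P3 4.
At 37 seats: P1 20, P2 14, P3 3.
P3 drops from 4 to 3.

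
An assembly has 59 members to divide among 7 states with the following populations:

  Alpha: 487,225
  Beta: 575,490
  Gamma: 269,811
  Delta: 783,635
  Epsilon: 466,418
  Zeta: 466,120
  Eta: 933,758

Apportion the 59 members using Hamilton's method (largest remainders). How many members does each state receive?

Alpha=7, Beta=8, Gamma=4, Delta=12, Epsilon=7, Zeta=7, Eta=14

Standard divisor: 3982457 ÷ 59 ≈ 67499.271.
Standard quotas: Alpha 7.2182, Beta 8.5259, Gamma 3.9972, Delta 11.6095, Epsilon 6.9100, Zeta 6.9056, Eta 13.8336.
Lower quotas: Alpha 7, Beta 8, Gamma 3, Delta 11, Epsilon 6, Zeta 6, Eta 13 (sum 54, leaving 5 seats).
Remainders in descending order: Gamma 0.9972, Epsilon 0.9100, Zeta 0.9056, Eta 0.8336, Delta 0.6095, Beta 0.5259, Alpha 0.2182.
The surplus seats go to Gamma, Epsilon, Zeta, Eta, Delta.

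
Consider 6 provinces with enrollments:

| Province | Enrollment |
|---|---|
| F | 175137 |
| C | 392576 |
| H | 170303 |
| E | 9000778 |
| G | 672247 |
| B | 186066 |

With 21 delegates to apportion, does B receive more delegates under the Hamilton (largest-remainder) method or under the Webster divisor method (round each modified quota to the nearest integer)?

Hamilton

Hamilton: F 0, C 1, H 0, E 18, G 1, B 1.
Webster: F 0, C 1, H 0, E 19, G 1, B 0.
B gets 1 under Hamilton and 0 under Webster.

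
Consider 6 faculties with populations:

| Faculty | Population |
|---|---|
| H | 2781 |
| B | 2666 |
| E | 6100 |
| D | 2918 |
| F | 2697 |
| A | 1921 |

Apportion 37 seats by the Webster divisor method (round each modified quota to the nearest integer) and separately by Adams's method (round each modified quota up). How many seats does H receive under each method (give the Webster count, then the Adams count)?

Webster: H 5, B 5, E 12, D 6, F 5, A 4.
Adams: H 6, B 5, E 11, D 6, F 5, A 4.
H gets 5 under Webster and 6 under Adams.

5 and 6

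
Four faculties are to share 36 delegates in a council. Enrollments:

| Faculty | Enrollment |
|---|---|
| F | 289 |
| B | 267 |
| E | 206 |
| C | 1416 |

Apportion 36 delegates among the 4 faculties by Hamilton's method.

Total 2178; standard divisor 2178/36 ≈ 60.5.
Standard quotas: F 4.777, B 4.413, E 3.405, C 23.405.
Lower quotas: F 4, B 4, E 3, C 23 (sum 34, leaving 2 seats).
Remainders in descending order: F 0.777, B 0.413, E 0.405, C 0.405.
Largest remainders: F, B receive the extra seats.

F 5, B 5, E 3, C 23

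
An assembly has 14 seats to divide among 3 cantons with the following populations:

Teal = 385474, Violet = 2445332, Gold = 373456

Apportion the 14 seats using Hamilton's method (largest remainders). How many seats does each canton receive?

Teal=2; Violet=11; Gold=1

Total 3204262; standard divisor 3204262/14 ≈ 228875.857.
Standard quotas: Teal 1.6842, Violet 10.6841, Gold 1.6317.
Lower quotas: Teal 1, Violet 10, Gold 1 (sum 12, leaving 2 seats).
Remainders in descending order: Teal 0.6842, Violet 0.6841, Gold 0.6317.
Largest remainders: Teal, Violet receive the extra seats.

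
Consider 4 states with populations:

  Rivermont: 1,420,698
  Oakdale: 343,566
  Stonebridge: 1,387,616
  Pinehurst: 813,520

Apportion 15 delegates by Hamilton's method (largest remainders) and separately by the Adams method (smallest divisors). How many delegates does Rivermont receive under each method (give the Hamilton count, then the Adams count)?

6 and 5

Hamilton: Rivermont 6, Oakdale 1, Stonebridge 5, Pinehurst 3.
Adams: Rivermont 5, Oakdale 2, Stonebridge 5, Pinehurst 3.
Rivermont gets 6 under Hamilton and 5 under Adams.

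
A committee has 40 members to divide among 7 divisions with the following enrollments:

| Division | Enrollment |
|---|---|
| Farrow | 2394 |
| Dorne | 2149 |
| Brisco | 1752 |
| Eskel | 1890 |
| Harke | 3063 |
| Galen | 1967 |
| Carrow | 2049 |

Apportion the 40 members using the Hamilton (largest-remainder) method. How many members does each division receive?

Standard divisor: 15264 ÷ 40 ≈ 381.6.
Standard quotas: Farrow 6.274, Dorne 5.632, Brisco 4.591, Eskel 4.953, Harke 8.027, Galen 5.155, Carrow 5.369.
Lower quotas: Farrow 6, Dorne 5, Brisco 4, Eskel 4, Harke 8, Galen 5, Carrow 5 (sum 37, leaving 3 seats).
Remainders in descending order: Eskel 0.953, Dorne 0.632, Brisco 0.591, Carrow 0.369, Farrow 0.274, Galen 0.155, Harke 0.027.
Largest remainders: Eskel, Dorne, Brisco receive the extra seats.

Farrow 6; Dorne 6; Brisco 5; Eskel 5; Harke 8; Galen 5; Carrow 5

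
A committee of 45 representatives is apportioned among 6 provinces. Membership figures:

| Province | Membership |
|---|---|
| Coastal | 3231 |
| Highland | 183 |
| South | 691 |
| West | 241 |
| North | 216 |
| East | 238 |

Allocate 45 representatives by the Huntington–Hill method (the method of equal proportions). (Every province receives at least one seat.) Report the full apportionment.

With divisor 106: modified quotas Coastal 30.481, Highland 1.726, South 6.519, West 2.274, North 2.038, East 2.245.
Geometric-mean thresholds: Coastal √(30·31)=30.496, Highland √(1·2)=1.414, South √(6·7)=6.481, West √(2·3)=2.449, North √(2·3)=2.449, East √(2·3)=2.449.
Each quota rounded against its threshold gives Coastal 30, Highland 2, South 7, West 2, North 2, East 2 (total 45).

Coastal 30, Highland 2, South 7, West 2, North 2, East 2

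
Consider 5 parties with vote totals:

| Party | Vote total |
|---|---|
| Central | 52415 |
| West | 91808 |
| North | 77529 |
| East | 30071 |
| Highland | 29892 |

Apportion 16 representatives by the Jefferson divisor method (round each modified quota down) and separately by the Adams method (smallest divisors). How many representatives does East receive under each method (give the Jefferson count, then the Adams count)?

1 and 2

Jefferson: Central 3, West 6, North 5, East 1, Highland 1.
Adams: Central 3, West 5, North 4, East 2, Highland 2.
East gets 1 under Jefferson and 2 under Adams.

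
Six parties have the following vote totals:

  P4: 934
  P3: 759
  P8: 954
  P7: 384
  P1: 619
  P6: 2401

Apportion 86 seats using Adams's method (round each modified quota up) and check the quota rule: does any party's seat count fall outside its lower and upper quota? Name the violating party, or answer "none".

Standard quotas: P4 13.275, P3 10.787, P8 13.559, P7 5.458, P1 8.798, P6 34.124.
Adams allocation: P4 13, P3 11, P8 14, P7 6, P1 9, P6 33.
P6 has quota 34.124 (lower 34, upper 35) but receives 33 — outside the quota interval.

P6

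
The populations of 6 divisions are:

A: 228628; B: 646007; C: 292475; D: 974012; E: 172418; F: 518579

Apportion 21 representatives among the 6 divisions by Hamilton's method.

Standard divisor: 2832119 ÷ 21 ≈ 134862.81.
Standard quotas: A 1.6953, B 4.7901, C 2.1687, D 7.2222, E 1.2785, F 3.8452.
Lower quotas: A 1, B 4, C 2, D 7, E 1, F 3 (sum 18, leaving 3 seats).
Remainders in descending order: F 0.8452, B 0.7901, A 0.6953, E 0.2785, D 0.2222, C 0.1687.
The surplus seats go to F, B, A.

A=2, B=5, C=2, D=7, E=1, F=4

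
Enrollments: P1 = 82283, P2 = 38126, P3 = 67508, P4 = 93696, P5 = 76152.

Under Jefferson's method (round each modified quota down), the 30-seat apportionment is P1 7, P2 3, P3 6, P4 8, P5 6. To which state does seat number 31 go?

P5

Priority for the next seat is population ÷ (current seats + 1).
Priorities: P1 10285.375, P2 9531.500, P3 9644.000, P4 10410.667, P5 10878.857.
Highest priority: P5.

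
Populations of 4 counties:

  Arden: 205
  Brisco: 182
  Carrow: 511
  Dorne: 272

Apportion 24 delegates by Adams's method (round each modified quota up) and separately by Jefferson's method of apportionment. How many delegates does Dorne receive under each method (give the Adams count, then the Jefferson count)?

Adams: Arden 4, Brisco 4, Carrow 10, Dorne 6.
Jefferson: Arden 4, Brisco 4, Carrow 11, Dorne 5.
Dorne gets 6 under Adams and 5 under Jefferson.

6 and 5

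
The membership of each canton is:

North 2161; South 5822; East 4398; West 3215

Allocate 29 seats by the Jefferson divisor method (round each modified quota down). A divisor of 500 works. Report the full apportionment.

With modified divisor 500: modified quotas North 4.322, South 11.644, East 8.796, West 6.430.
Rounding down: North 4, South 11, East 8, West 6 (total 29).

North 4; South 11; East 8; West 6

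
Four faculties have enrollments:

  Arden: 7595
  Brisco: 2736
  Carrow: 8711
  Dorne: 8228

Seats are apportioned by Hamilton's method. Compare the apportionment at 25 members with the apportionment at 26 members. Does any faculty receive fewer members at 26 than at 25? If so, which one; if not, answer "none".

none

At 25 seats: Arden 7, Brisco 2, Carrow 8, Dorne 8.
At 26 seats: Arden 7, Brisco 3, Carrow 8, Dorne 8.
No faculty's allocation decreased.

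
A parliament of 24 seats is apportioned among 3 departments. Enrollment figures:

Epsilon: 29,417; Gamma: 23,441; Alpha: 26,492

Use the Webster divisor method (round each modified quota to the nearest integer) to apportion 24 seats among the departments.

Standard divisor 79350/24 ≈ 3306.25; standard quotas: Epsilon 8.897, Gamma 7.090, Alpha 8.013.
Rounding to the nearest integer gives Epsilon 9, Gamma 7, Alpha 8 — total 24, matching the house size, so no adjustment is needed.

Epsilon=9, Gamma=7, Alpha=8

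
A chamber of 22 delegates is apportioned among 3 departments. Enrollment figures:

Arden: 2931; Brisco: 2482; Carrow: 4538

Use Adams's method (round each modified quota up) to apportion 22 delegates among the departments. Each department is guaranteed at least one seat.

Arden=6, Brisco=6, Carrow=10

Standard divisor 9951/22 ≈ 452.318; standard quotas: Arden 6.480, Brisco 5.487, Carrow 10.033.
Rounding up gives 7, 6, 11 = 24 seats, so the divisor must be adjusted.
With modified divisor 492: modified quotas Arden 5.957, Brisco 5.045, Carrow 9.224.
Rounding up: Arden 6, Brisco 6, Carrow 10 (total 22).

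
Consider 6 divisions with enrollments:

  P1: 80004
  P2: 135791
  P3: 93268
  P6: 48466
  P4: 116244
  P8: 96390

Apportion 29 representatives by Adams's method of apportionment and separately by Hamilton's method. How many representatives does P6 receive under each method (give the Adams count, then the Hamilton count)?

3 and 2

Adams: P1 4, P2 6, P3 5, P6 3, P4 6, P8 5.
Hamilton: P1 4, P2 7, P3 5, P6 2, P4 6, P8 5.
P6 gets 3 under Adams and 2 under Hamilton.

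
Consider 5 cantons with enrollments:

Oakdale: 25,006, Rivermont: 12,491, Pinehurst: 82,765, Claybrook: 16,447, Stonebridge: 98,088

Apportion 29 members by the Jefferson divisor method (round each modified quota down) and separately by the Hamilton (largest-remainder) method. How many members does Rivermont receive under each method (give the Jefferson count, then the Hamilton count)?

Jefferson: Oakdale 3, Rivermont 1, Pinehurst 10, Claybrook 2, Stonebridge 13.
Hamilton: Oakdale 3, Rivermont 2, Pinehurst 10, Claybrook 2, Stonebridge 12.
Rivermont gets 1 under Jefferson and 2 under Hamilton.

1 and 2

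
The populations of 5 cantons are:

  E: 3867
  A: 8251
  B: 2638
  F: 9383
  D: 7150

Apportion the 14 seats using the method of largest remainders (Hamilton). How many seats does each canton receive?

E: 2, A: 4, B: 1, F: 4, D: 3

Total 31289; standard divisor 31289/14 ≈ 2234.929.
Standard quotas: E 1.7303, A 3.6918, B 1.1804, F 4.1983, D 3.1992.
Lower quotas: E 1, A 3, B 1, F 4, D 3 (sum 12, leaving 2 seats).
Remainders in descending order: E 0.7303, A 0.6918, D 0.1992, F 0.1983, B 0.1804.
Largest remainders: E, A receive the extra seats.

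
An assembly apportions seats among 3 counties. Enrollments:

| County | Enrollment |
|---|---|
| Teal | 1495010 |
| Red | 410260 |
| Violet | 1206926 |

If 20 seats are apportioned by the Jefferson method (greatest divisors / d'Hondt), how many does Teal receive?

Standard divisor 3112196/20 ≈ 155609.8; standard quotas: Teal 9.607, Red 2.636, Violet 7.756.
Rounding down gives 9, 2, 7 = 18 seats, so the divisor must be adjusted.
With modified divisor 143100: modified quotas Teal 10.447, Red 2.867, Violet 8.434.
Rounding down: Teal 10, Red 2, Violet 8 (total 20).
Teal receives 10.

10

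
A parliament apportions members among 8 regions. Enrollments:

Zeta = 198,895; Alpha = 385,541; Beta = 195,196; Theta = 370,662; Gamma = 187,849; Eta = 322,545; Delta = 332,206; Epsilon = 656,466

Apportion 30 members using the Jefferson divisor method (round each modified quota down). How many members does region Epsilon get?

8

Standard divisor 2649360/30 ≈ 88312; standard quotas: Zeta 2.252, Alpha 4.366, Beta 2.210, Theta 4.197, Gamma 2.127, Eta 3.652, Delta 3.762, Epsilon 7.433.
Rounding down gives 2, 4, 2, 4, 2, 3, 3, 7 = 27 seats, so the divisor must be adjusted.
With modified divisor 78900: modified quotas Zeta 2.521, Alpha 4.886, Beta 2.474, Theta 4.698, Gamma 2.381, Eta 4.088, Delta 4.210, Epsilon 8.320.
Rounding down: Zeta 2, Alpha 4, Beta 2, Theta 4, Gamma 2, Eta 4, Delta 4, Epsilon 8 (total 30).
Epsilon receives 8.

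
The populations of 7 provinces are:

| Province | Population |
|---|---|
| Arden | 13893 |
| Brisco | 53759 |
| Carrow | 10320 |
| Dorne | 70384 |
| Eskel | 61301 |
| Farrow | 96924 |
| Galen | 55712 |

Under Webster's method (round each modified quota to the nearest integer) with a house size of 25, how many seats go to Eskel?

4

Standard divisor 362293/25 ≈ 14491.72; standard quotas: Arden 0.959, Brisco 3.710, Carrow 0.712, Dorne 4.857, Eskel 4.230, Farrow 6.688, Galen 3.844.
Rounding to the nearest integer gives 1, 4, 1, 5, 4, 7, 4 = 26 seats, so the divisor must be adjusted.
With modified divisor 15100: modified quotas Arden 0.920, Brisco 3.560, Carrow 0.683, Dorne 4.661, Eskel 4.060, Farrow 6.419, Galen 3.690.
Rounding to the nearest integer: Arden 1, Brisco 4, Carrow 1, Dorne 5, Eskel 4, Farrow 6, Galen 4 (total 25).
Eskel receives 4.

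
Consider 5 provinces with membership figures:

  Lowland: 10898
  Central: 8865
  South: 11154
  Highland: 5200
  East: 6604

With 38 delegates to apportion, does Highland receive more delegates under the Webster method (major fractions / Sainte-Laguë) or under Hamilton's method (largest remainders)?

Webster: Lowland 9, Central 8, South 10, Highland 5, East 6.
Hamilton: Lowland 10, Central 8, South 10, Highland 4, East 6.
Highland gets 5 under Webster and 4 under Hamilton.

Webster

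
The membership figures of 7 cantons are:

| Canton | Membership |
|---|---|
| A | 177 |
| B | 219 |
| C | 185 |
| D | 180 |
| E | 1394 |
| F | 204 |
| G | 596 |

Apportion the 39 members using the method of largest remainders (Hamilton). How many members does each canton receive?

The standard divisor is 2955/39 ≈ 75.769.
Standard quotas: A 2.336, B 2.890, C 2.442, D 2.376, E 18.398, F 2.692, G 7.866.
Lower quotas: A 2, B 2, C 2, D 2, E 18, F 2, G 7 (sum 35, leaving 4 seats).
Remainders in descending order: B 0.890, G 0.866, F 0.692, C 0.442, E 0.398, D 0.376, A 0.336.
The surplus seats go to B, G, F, C.

A 2, B 3, C 3, D 2, E 18, F 3, G 8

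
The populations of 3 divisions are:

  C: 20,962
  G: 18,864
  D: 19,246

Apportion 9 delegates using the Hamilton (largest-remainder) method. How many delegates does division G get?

3

Total 59072; standard divisor 59072/9 ≈ 6563.556.
Standard quotas: C 3.1937, G 2.8741, D 2.9323.
Lower quotas: C 3, G 2, D 2 (sum 7, leaving 2 seats).
Remainders in descending order: D 0.9323, G 0.8741, C 0.1937.
Largest remainders: D, G receive the extra seats.
G receives 3.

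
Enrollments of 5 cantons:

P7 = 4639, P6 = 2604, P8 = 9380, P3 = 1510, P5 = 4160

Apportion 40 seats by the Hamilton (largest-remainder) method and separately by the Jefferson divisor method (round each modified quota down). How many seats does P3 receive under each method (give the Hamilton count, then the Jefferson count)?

3 and 2

Hamilton: P7 8, P6 5, P8 17, P3 3, P5 7.
Jefferson: P7 8, P6 5, P8 18, P3 2, P5 7.
P3 gets 3 under Hamilton and 2 under Jefferson.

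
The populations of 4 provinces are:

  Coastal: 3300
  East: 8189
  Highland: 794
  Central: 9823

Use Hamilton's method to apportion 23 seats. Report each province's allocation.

Total 22106; standard divisor 22106/23 ≈ 961.13.
Standard quotas: Coastal 3.4335, East 8.5202, Highland 0.8261, Central 10.2203.
Lower quotas: Coastal 3, East 8, Highland 0, Central 10 (sum 21, leaving 2 seats).
Remainders in descending order: Highland 0.8261, East 0.5202, Coastal 0.4335, Central 0.2203.
The surplus seats go to Highland, East.

Coastal=3; East=9; Highland=1; Central=10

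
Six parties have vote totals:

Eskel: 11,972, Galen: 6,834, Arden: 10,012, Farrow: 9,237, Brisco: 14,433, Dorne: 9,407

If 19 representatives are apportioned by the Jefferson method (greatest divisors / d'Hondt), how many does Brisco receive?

4

Standard divisor 61895/19 ≈ 3257.632; standard quotas: Eskel 3.675, Galen 2.098, Arden 3.073, Farrow 2.835, Brisco 4.431, Dorne 2.888.
Rounding down gives 3, 2, 3, 2, 4, 2 = 16 seats, so the divisor must be adjusted.
With modified divisor 2900: modified quotas Eskel 4.128, Galen 2.357, Arden 3.452, Farrow 3.185, Brisco 4.977, Dorne 3.244.
Rounding down: Eskel 4, Galen 2, Arden 3, Farrow 3, Brisco 4, Dorne 3 (total 19).
Brisco receives 4.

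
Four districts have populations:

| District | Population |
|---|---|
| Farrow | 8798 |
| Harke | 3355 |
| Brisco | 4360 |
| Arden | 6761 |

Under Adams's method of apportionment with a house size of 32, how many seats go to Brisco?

Standard divisor 23274/32 ≈ 727.312; standard quotas: Farrow 12.097, Harke 4.613, Brisco 5.995, Arden 9.296.
Rounding up gives 13, 5, 6, 10 = 34 seats, so the divisor must be adjusted.
With modified divisor 780: modified quotas Farrow 11.279, Harke 4.301, Brisco 5.590, Arden 8.668.
Rounding up: Farrow 12, Harke 5, Brisco 6, Arden 9 (total 32).
Brisco receives 6.

6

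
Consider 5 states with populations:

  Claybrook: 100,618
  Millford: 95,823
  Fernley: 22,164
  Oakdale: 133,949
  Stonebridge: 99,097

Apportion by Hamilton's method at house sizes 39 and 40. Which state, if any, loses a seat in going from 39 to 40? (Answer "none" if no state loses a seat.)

At 39 seats: Claybrook 9, Millford 8, Fernley 2, Oakdale 12, Stonebridge 8.
At 40 seats: Claybrook 9, Millford 8, Fernley 2, Oakdale 12, Stonebridge 9.
No state's allocation decreased.

none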